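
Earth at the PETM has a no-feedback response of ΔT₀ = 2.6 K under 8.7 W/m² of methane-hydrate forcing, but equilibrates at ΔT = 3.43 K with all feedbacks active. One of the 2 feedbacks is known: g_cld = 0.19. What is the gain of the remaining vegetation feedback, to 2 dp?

Amplification A = ΔT/ΔT₀ = 3.43/2.6 = 1.319.
Total gain g = 1 − 1/A = 1 − 1/1.319 = 0.2418.
The known gain is 0.19.
g_veg = 0.2418 − 0.19 = 0.05.

0.05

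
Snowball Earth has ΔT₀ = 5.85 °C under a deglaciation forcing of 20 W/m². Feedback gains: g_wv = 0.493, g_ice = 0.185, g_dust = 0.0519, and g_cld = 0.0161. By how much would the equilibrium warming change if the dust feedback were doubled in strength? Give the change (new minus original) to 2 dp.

5.91 °C

Original: g = 0.746, ΔT = 5.85/(1−0.746) = 23.0315 °C.
With doubled dust: g' = 0.7979, ΔT' = 5.85/(1−0.7979) = 28.9461 °C.
Change = 28.9461 − 23.0315 = 5.91 °C.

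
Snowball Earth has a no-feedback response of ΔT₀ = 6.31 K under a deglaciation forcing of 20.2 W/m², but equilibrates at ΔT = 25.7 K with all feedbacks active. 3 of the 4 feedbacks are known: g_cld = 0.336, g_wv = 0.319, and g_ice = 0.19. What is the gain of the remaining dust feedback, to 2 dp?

-0.09

Amplification A = ΔT/ΔT₀ = 25.7/6.31 = 4.073.
Total gain g = 1 − 1/A = 1 − 1/4.073 = 0.7545.
Known gains sum to 0.336 + 0.319 + 0.19 = 0.845.
g_dust = 0.7545 − 0.845 = -0.09.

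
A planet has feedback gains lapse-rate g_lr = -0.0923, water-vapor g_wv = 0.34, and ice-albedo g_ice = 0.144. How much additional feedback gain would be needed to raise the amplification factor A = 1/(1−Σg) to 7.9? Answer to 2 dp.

0.48

Current total gain = 0.3917.
Target gain for A = 7.9: g* = 1 − 1/7.9 = 0.8734.
Additional gain needed = 0.8734 − 0.3917 = 0.48.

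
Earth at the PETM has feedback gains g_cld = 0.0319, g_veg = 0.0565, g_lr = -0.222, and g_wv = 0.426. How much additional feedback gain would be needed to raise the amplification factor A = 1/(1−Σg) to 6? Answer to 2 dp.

0.54

Current total gain = 0.2924.
Target gain for A = 6: g* = 1 − 1/6 = 0.8333.
Additional gain needed = 0.8333 − 0.2924 = 0.54.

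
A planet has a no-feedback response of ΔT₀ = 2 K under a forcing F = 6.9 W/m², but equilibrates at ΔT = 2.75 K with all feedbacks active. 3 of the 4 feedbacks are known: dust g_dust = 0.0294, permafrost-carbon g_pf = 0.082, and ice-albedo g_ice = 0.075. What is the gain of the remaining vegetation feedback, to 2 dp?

Amplification A = ΔT/ΔT₀ = 2.75/2 = 1.375.
Total gain g = 1 − 1/A = 1 − 1/1.375 = 0.2727.
Known gains sum to 0.0294 + 0.082 + 0.075 = 0.1864.
g_veg = 0.2727 − 0.1864 = 0.09.

0.09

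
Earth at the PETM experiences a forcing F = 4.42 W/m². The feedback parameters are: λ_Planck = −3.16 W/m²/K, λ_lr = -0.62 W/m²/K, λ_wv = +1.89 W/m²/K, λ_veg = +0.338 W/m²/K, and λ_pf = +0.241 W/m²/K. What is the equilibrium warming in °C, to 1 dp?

Net feedback parameter λ = (−3.16) + (-0.62) + (+1.89) + (+0.338) + (+0.241) = -1.311 W/m²/K.
ΔT = −F/λ = −4.42/(-1.311) = 3.4 °C.

3.4 °C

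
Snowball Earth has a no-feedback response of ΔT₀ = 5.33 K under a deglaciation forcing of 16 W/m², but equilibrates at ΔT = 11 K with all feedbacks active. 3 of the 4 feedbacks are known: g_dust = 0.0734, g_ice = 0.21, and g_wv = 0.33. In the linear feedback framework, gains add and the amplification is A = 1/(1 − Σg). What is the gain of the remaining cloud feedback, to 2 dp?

-0.10

Amplification A = ΔT/ΔT₀ = 11/5.33 = 2.064.
Total gain g = 1 − 1/A = 1 − 1/2.064 = 0.5155.
Known gains sum to 0.0734 + 0.21 + 0.33 = 0.6134.
g_cld = 0.5155 − 0.6134 = -0.10.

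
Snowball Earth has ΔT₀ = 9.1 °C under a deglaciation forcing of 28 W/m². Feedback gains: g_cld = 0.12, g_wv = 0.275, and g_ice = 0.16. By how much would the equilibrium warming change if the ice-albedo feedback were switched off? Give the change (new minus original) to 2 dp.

Original: g = 0.555, ΔT = 9.1/(1−0.555) = 20.4494 °C.
Without ice-albedo: g' = 0.395, ΔT' = 9.1/(1−0.395) = 15.0413 °C.
Change = 15.0413 − 20.4494 = -5.41 °C.

-5.41 °C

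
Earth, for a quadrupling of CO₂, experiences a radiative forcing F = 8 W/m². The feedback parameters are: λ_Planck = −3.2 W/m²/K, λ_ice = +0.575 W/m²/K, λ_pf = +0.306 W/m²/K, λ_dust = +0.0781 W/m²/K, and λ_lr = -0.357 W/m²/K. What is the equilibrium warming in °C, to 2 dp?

Net feedback parameter λ = (−3.2) + (+0.575) + (+0.306) + (+0.0781) + (-0.357) = -2.5979 W/m²/K.
ΔT = −F/λ = −8/(-2.5979) = 3.08 °C.

3.08 °C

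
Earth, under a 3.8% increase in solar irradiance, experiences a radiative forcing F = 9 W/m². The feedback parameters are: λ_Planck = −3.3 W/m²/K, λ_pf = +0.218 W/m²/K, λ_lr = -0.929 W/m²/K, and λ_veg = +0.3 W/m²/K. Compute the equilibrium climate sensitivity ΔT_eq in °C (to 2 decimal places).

Net feedback parameter λ = (−3.3) + (+0.218) + (-0.929) + (+0.3) = -3.711 W/m²/K.
ΔT = −F/λ = −9/(-3.711) = 2.43 °C.

2.43 °C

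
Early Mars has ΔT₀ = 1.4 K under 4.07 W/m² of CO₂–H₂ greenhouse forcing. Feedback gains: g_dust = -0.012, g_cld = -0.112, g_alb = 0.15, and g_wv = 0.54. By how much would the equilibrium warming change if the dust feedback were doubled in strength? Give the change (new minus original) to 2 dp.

Original: g = 0.566, ΔT = 1.4/(1−0.566) = 3.2258 K.
With doubled dust: g' = 0.554, ΔT' = 1.4/(1−0.554) = 3.1390 K.
Change = 3.1390 − 3.2258 = -0.09 K.

-0.09 K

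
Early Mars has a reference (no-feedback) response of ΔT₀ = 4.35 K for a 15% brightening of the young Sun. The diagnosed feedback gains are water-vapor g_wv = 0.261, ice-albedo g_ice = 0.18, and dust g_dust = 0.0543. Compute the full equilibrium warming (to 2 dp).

Total gain g = 0.261 + 0.18 + 0.0543 = 0.4953.
Amplification A = 1/(1 − 0.4953) = 1.981.
ΔT = 4.35 × 1.981 = 8.62 K.

8.62 K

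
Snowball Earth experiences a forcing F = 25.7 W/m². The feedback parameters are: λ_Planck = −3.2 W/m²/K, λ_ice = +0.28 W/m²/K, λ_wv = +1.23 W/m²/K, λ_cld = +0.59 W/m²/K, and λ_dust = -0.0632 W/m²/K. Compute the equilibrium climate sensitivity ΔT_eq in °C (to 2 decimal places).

22.09 °C

Net feedback parameter λ = (−3.2) + (+0.28) + (+1.23) + (+0.59) + (-0.0632) = -1.1632 W/m²/K.
ΔT = −F/λ = −25.7/(-1.1632) = 22.09 °C.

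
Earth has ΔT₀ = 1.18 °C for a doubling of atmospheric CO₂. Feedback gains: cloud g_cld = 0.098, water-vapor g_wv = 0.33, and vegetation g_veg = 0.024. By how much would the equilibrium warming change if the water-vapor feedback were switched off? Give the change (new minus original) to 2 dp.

Original: g = 0.452, ΔT = 1.18/(1−0.452) = 2.1533 °C.
Without water-vapor: g' = 0.122, ΔT' = 1.18/(1−0.122) = 1.3440 °C.
Change = 1.3440 − 2.1533 = -0.81 °C.

-0.81 °C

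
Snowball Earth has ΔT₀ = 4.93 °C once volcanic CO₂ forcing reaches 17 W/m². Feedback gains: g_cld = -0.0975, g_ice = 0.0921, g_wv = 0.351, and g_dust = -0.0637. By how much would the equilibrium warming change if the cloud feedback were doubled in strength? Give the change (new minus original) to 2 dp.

Original: g = 0.2819, ΔT = 4.93/(1−0.2819) = 6.8653 °C.
With doubled cloud: g' = 0.1844, ΔT' = 4.93/(1−0.1844) = 6.0446 °C.
Change = 6.0446 − 6.8653 = -0.82 °C.

-0.82 °C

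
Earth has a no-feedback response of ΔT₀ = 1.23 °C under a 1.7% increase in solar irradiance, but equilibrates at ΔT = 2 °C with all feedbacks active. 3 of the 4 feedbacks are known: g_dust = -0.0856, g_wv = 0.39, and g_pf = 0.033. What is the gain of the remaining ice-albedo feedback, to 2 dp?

Amplification A = ΔT/ΔT₀ = 2/1.23 = 1.626.
Total gain g = 1 − 1/A = 1 − 1/1.626 = 0.385.
Known gains sum to -0.0856 + 0.39 + 0.033 = 0.3374.
g_ice = 0.385 − 0.3374 = 0.05.

0.05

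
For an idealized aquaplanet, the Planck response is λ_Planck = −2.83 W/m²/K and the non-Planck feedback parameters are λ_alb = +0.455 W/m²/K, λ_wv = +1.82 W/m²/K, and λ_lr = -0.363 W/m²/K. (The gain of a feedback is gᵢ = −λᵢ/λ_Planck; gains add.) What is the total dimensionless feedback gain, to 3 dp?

Convert to gains: g_alb = 0.455/2.83 = 0.1608; g_wv = 1.82/2.83 = 0.6431; g_lr = -0.363/2.83 = -0.1283.
Total gain g = 0.6756.

0.676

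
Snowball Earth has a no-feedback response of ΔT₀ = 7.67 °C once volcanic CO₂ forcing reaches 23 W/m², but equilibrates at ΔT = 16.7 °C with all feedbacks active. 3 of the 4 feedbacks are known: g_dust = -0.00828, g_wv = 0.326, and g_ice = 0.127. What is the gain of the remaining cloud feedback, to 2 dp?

0.10

Amplification A = ΔT/ΔT₀ = 16.7/7.67 = 2.177.
Total gain g = 1 − 1/A = 1 − 1/2.177 = 0.5407.
Known gains sum to -0.00828 + 0.326 + 0.127 = 0.44472.
g_cld = 0.5407 − 0.44472 = 0.10.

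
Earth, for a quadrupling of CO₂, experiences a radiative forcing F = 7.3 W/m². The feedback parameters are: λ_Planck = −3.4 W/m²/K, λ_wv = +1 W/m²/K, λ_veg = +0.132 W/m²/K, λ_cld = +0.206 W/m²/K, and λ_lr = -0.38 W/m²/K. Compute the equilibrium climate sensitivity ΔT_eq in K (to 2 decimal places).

Net feedback parameter λ = (−3.4) + (+1) + (+0.132) + (+0.206) + (-0.38) = -2.442 W/m²/K.
ΔT = −F/λ = −7.3/(-2.442) = 2.99 K.

2.99 K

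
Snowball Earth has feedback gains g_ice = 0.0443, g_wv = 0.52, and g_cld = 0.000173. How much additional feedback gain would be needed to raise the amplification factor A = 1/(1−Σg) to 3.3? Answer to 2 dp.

0.13

Current total gain = 0.564473.
Target gain for A = 3.3: g* = 1 − 1/3.3 = 0.697.
Additional gain needed = 0.697 − 0.564473 = 0.13.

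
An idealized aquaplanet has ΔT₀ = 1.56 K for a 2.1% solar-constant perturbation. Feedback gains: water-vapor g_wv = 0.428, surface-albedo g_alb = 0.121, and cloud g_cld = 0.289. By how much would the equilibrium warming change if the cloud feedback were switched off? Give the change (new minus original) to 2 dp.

-6.17 K

Original: g = 0.838, ΔT = 1.56/(1−0.838) = 9.6296 K.
Without cloud: g' = 0.549, ΔT' = 1.56/(1−0.549) = 3.4590 K.
Change = 3.4590 − 9.6296 = -6.17 K.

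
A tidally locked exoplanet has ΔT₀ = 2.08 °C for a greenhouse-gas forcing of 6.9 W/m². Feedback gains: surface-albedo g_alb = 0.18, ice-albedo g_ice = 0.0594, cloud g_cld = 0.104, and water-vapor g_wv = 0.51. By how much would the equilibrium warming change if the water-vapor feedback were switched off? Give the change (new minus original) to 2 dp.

-11.02 °C

Original: g = 0.8534, ΔT = 2.08/(1−0.8534) = 14.1883 °C.
Without water-vapor: g' = 0.3434, ΔT' = 2.08/(1−0.3434) = 3.1678 °C.
Change = 3.1678 − 14.1883 = -11.02 °C.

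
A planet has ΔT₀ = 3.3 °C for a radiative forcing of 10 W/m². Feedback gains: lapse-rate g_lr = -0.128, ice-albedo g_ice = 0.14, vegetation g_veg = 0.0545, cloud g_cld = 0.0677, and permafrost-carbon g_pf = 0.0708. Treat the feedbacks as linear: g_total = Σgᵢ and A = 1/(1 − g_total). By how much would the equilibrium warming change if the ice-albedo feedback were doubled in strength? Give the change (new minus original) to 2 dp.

0.89 °C

Original: g = 0.205, ΔT = 3.3/(1−0.205) = 4.1509 °C.
With doubled ice-albedo: g' = 0.345, ΔT' = 3.3/(1−0.345) = 5.0382 °C.
Change = 5.0382 − 4.1509 = 0.89 °C.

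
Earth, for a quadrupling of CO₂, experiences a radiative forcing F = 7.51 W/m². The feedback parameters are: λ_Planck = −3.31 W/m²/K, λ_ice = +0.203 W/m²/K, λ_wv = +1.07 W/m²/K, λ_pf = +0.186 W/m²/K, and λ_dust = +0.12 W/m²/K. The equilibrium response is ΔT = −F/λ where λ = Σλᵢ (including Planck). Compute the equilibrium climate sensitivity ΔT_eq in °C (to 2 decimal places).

Net feedback parameter λ = (−3.31) + (+0.203) + (+1.07) + (+0.186) + (+0.12) = -1.731 W/m²/K.
ΔT = −F/λ = −7.51/(-1.731) = 4.34 °C.

4.34 °C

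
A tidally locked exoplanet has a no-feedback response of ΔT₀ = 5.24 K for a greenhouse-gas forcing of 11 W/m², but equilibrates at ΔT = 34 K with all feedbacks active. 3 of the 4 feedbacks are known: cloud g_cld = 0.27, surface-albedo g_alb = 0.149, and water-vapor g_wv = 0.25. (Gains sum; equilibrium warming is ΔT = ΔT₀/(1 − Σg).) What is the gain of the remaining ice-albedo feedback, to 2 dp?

0.18

Amplification A = ΔT/ΔT₀ = 34/5.24 = 6.489.
Total gain g = 1 − 1/A = 1 − 1/6.489 = 0.8459.
Known gains sum to 0.27 + 0.149 + 0.25 = 0.669.
g_ice = 0.8459 − 0.669 = 0.18.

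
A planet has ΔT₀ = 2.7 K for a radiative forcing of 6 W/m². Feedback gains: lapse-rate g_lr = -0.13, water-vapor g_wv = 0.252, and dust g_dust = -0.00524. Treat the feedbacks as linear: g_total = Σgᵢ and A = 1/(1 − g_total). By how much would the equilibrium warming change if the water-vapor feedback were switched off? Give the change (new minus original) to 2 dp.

-0.68 K

Original: g = 0.11676, ΔT = 2.7/(1−0.11676) = 3.0569 K.
Without water-vapor: g' = -0.13524, ΔT' = 2.7/(1+0.13524) = 2.3784 K.
Change = 2.3784 − 3.0569 = -0.68 K.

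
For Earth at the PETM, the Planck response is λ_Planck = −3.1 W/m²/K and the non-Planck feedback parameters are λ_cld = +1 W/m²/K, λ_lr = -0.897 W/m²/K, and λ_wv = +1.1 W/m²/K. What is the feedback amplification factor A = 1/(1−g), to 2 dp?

1.63

Convert to gains: g_cld = 1/3.1 = 0.3226; g_lr = -0.897/3.1 = -0.2894; g_wv = 1.1/3.1 = 0.3548.
Total gain g = 0.388.
A = 1/(1 − 0.388) = 1.63.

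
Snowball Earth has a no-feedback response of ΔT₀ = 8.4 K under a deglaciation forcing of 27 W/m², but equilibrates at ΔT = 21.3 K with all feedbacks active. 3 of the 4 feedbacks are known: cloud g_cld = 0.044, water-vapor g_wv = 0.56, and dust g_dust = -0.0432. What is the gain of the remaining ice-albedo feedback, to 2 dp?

Amplification A = ΔT/ΔT₀ = 21.3/8.4 = 2.536.
Total gain g = 1 − 1/A = 1 − 1/2.536 = 0.6057.
Known gains sum to 0.044 + 0.56 − 0.0432 = 0.5608.
g_ice = 0.6057 − 0.5608 = 0.04.

0.04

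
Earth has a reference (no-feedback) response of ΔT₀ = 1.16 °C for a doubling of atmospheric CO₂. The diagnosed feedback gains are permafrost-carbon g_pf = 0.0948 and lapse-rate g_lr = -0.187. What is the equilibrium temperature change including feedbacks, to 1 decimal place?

1.1 °C

Total gain g = 0.0948 − 0.187 = -0.0922.
Amplification A = 1/(1 + 0.0922) = 0.9156.
ΔT = 1.16 × 0.9156 = 1.1 °C.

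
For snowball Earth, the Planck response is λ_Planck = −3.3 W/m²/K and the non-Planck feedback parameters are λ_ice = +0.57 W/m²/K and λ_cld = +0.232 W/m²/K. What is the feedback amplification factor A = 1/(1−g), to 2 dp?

Convert to gains: g_ice = 0.57/3.3 = 0.1727; g_cld = 0.232/3.3 = 0.0703.
Total gain g = 0.243.
A = 1/(1 − 0.243) = 1.32.

1.32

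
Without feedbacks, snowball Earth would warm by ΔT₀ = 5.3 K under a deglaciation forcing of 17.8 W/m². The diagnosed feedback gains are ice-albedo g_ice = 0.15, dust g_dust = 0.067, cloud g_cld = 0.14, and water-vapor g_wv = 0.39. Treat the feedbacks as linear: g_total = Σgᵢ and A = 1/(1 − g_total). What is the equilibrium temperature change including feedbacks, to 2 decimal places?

Total gain g = 0.15 + 0.067 + 0.14 + 0.39 = 0.747.
Amplification A = 1/(1 − 0.747) = 3.953.
ΔT = 5.3 × 3.953 = 20.95 K.

20.95 K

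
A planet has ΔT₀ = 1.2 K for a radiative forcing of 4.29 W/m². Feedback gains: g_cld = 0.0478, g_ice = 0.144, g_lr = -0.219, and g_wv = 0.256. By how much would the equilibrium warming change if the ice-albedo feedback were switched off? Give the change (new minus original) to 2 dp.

-0.24 K

Original: g = 0.2288, ΔT = 1.2/(1−0.2288) = 1.5560 K.
Without ice-albedo: g' = 0.0848, ΔT' = 1.2/(1−0.0848) = 1.3112 K.
Change = 1.3112 − 1.5560 = -0.24 K.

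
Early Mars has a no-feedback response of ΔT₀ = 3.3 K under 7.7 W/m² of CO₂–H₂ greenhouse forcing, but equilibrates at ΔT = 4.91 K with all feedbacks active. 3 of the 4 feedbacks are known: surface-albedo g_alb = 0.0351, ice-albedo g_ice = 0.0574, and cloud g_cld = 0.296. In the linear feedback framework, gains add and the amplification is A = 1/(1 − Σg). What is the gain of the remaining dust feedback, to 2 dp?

-0.06

Amplification A = ΔT/ΔT₀ = 4.91/3.3 = 1.488.
Total gain g = 1 − 1/A = 1 − 1/1.488 = 0.328.
Known gains sum to 0.0351 + 0.0574 + 0.296 = 0.3885.
g_dust = 0.328 − 0.3885 = -0.06.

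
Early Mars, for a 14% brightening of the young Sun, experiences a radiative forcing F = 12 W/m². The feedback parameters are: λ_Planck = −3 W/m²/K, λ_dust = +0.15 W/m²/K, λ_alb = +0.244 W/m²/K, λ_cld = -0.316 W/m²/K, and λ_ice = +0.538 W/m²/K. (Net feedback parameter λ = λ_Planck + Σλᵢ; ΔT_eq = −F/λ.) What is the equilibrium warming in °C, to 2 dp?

Net feedback parameter λ = (−3) + (+0.15) + (+0.244) + (-0.316) + (+0.538) = -2.384 W/m²/K.
ΔT = −F/λ = −12/(-2.384) = 5.03 °C.

5.03 °C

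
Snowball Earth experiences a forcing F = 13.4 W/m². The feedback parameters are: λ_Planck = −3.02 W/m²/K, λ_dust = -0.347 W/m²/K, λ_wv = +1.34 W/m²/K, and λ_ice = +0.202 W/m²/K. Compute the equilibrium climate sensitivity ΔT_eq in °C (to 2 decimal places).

7.34 °C

Net feedback parameter λ = (−3.02) + (-0.347) + (+1.34) + (+0.202) = -1.825 W/m²/K.
ΔT = −F/λ = −13.4/(-1.825) = 7.34 °C.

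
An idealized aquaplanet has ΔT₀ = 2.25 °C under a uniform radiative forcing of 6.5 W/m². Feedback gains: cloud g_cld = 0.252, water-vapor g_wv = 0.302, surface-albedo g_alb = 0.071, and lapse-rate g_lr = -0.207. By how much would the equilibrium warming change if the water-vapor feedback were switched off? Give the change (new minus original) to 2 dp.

Original: g = 0.418, ΔT = 2.25/(1−0.418) = 3.8660 °C.
Without water-vapor: g' = 0.116, ΔT' = 2.25/(1−0.116) = 2.5452 °C.
Change = 2.5452 − 3.8660 = -1.32 °C.

-1.32 °C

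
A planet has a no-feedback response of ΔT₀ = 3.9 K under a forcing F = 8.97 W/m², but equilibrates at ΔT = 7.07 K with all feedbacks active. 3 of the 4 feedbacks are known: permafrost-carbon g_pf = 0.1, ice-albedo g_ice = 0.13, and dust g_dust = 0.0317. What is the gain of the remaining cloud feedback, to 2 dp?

0.19

Amplification A = ΔT/ΔT₀ = 7.07/3.9 = 1.813.
Total gain g = 1 − 1/A = 1 − 1/1.813 = 0.4484.
Known gains sum to 0.1 + 0.13 + 0.0317 = 0.2617.
g_cld = 0.4484 − 0.2617 = 0.19.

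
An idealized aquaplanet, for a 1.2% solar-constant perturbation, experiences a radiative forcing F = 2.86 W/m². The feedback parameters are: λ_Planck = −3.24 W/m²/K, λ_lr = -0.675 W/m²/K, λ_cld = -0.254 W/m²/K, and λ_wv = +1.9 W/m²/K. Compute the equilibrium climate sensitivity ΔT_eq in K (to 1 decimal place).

1.3 K

Net feedback parameter λ = (−3.24) + (-0.675) + (-0.254) + (+1.9) = -2.269 W/m²/K.
ΔT = −F/λ = −2.86/(-2.269) = 1.3 K.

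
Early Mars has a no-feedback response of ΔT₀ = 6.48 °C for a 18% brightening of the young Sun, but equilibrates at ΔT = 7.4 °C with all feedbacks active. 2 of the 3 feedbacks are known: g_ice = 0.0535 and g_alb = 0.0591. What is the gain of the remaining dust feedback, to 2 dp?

0.01

Amplification A = ΔT/ΔT₀ = 7.4/6.48 = 1.142.
Total gain g = 1 − 1/A = 1 − 1/1.142 = 0.1243.
Known gains sum to 0.0535 + 0.0591 = 0.1126.
g_dust = 0.1243 − 0.1126 = 0.01.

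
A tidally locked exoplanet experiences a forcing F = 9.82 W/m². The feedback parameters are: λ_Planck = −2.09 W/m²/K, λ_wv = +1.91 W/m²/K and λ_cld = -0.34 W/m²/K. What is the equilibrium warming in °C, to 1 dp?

18.9 °C

Net feedback parameter λ = (−2.09) + (+1.91) + (-0.34) = -0.52 W/m²/K.
ΔT = −F/λ = −9.82/(-0.52) = 18.9 °C.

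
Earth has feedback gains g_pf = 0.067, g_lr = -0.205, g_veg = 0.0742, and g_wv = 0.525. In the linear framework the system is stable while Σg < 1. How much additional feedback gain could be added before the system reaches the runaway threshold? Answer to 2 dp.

Current total gain = 0.067 − 0.205 + 0.0742 + 0.525 = 0.4612.
Margin to runaway = 1 − 0.4612 = 0.54.

0.54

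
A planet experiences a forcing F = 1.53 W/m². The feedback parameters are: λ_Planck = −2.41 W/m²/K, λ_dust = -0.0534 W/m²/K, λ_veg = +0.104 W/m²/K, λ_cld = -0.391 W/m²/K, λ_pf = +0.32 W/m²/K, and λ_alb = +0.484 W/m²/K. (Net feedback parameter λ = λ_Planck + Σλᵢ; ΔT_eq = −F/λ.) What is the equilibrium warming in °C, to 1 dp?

Net feedback parameter λ = (−2.41) + (-0.0534) + (+0.104) + (-0.391) + (+0.32) + (+0.484) = -1.9464 W/m²/K.
ΔT = −F/λ = −1.53/(-1.9464) = 0.8 °C.

0.8 °C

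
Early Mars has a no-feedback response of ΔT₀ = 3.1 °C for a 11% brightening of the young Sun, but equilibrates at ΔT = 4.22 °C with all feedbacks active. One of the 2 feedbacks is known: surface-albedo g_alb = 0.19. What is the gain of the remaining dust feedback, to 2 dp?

Amplification A = ΔT/ΔT₀ = 4.22/3.1 = 1.361.
Total gain g = 1 − 1/A = 1 − 1/1.361 = 0.2652.
The known gain is 0.19.
g_dust = 0.2652 − 0.19 = 0.08.

0.08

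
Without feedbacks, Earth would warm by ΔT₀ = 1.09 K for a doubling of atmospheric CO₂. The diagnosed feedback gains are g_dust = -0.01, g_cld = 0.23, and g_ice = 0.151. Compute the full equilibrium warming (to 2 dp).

Total gain g = -0.01 + 0.23 + 0.151 = 0.371.
Amplification A = 1/(1 − 0.371) = 1.59.
ΔT = 1.09 × 1.59 = 1.73 K.

1.73 K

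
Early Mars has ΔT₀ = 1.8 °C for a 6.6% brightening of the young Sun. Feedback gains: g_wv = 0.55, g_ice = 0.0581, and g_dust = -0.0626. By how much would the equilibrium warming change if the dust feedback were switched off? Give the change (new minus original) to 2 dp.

0.63 °C

Original: g = 0.5455, ΔT = 1.8/(1−0.5455) = 3.9604 °C.
Without dust: g' = 0.6081, ΔT' = 1.8/(1−0.6081) = 4.5930 °C.
Change = 4.5930 − 3.9604 = 0.63 °C.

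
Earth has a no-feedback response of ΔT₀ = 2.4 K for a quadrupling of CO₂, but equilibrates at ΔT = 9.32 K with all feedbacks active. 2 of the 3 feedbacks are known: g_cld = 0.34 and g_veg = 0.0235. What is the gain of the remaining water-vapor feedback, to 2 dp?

0.38

Amplification A = ΔT/ΔT₀ = 9.32/2.4 = 3.883.
Total gain g = 1 − 1/A = 1 − 1/3.883 = 0.7425.
Known gains sum to 0.34 + 0.0235 = 0.3635.
g_wv = 0.7425 − 0.3635 = 0.38.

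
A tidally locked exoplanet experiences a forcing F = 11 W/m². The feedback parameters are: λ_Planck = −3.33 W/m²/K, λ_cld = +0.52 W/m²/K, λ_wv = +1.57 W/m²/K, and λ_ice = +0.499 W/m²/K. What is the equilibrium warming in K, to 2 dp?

14.84 K

Net feedback parameter λ = (−3.33) + (+0.52) + (+1.57) + (+0.499) = -0.741 W/m²/K.
ΔT = −F/λ = −11/(-0.741) = 14.84 K.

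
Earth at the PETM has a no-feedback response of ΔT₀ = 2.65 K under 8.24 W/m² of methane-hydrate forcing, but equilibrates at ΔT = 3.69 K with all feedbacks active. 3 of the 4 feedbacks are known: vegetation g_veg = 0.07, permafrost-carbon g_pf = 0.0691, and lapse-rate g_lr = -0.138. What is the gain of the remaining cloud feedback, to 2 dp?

Amplification A = ΔT/ΔT₀ = 3.69/2.65 = 1.392.
Total gain g = 1 − 1/A = 1 − 1/1.392 = 0.2816.
Known gains sum to 0.07 + 0.0691 − 0.138 = 0.0011.
g_cld = 0.2816 − 0.0011 = 0.28.

0.28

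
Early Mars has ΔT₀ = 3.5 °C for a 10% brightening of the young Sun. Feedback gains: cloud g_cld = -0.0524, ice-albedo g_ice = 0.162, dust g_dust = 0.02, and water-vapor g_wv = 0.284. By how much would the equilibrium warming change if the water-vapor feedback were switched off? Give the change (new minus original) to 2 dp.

Original: g = 0.4136, ΔT = 3.5/(1−0.4136) = 5.9686 °C.
Without water-vapor: g' = 0.1296, ΔT' = 3.5/(1−0.1296) = 4.0211 °C.
Change = 4.0211 − 5.9686 = -1.95 °C.

-1.95 °C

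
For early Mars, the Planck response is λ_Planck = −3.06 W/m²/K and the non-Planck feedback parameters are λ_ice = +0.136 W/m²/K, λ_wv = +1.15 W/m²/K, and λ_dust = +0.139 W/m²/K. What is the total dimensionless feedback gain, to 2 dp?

Convert to gains: g_ice = 0.136/3.06 = 0.04444; g_wv = 1.15/3.06 = 0.3758; g_dust = 0.139/3.06 = 0.04542.
Total gain g = 0.46566.

0.47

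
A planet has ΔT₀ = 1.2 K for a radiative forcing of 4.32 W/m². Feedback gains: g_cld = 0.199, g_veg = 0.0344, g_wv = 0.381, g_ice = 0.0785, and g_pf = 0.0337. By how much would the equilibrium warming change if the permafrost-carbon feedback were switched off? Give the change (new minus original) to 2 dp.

Original: g = 0.7266, ΔT = 1.2/(1−0.7266) = 4.3892 K.
Without permafrost-carbon: g' = 0.6929, ΔT' = 1.2/(1−0.6929) = 3.9075 K.
Change = 3.9075 − 4.3892 = -0.48 K.

-0.48 K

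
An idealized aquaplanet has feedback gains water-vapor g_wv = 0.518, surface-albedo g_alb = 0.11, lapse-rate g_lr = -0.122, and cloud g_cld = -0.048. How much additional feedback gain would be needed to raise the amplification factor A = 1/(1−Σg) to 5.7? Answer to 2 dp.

0.37

Current total gain = 0.458.
Target gain for A = 5.7: g* = 1 − 1/5.7 = 0.8246.
Additional gain needed = 0.8246 − 0.458 = 0.37.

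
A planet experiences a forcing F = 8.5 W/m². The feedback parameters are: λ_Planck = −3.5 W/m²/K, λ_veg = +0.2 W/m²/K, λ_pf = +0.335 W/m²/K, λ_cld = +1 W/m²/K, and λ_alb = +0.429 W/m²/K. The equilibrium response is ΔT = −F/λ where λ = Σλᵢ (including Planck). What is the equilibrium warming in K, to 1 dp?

5.5 K

Net feedback parameter λ = (−3.5) + (+0.2) + (+0.335) + (+1) + (+0.429) = -1.536 W/m²/K.
ΔT = −F/λ = −8.5/(-1.536) = 5.5 K.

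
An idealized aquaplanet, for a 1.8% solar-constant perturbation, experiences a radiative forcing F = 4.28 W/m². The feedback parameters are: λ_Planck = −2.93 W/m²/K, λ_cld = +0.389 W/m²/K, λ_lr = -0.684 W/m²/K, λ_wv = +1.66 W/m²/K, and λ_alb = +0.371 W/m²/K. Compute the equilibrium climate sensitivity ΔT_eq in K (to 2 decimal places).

Net feedback parameter λ = (−2.93) + (+0.389) + (-0.684) + (+1.66) + (+0.371) = -1.194 W/m²/K.
ΔT = −F/λ = −4.28/(-1.194) = 3.58 K.

3.58 K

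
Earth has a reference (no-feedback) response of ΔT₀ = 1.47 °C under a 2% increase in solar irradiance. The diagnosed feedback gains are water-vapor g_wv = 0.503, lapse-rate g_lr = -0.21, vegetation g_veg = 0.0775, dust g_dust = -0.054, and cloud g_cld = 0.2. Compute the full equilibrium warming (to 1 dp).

Total gain g = 0.503 − 0.21 + 0.0775 − 0.054 + 0.2 = 0.5165.
Amplification A = 1/(1 − 0.5165) = 2.068.
ΔT = 1.47 × 2.068 = 3.0 °C.

3.0 °C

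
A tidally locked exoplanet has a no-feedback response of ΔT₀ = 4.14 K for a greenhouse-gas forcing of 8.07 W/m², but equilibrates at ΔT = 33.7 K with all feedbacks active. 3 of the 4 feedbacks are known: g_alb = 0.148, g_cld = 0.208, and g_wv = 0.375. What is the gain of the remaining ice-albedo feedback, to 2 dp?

0.15

Amplification A = ΔT/ΔT₀ = 33.7/4.14 = 8.14.
Total gain g = 1 − 1/A = 1 − 1/8.14 = 0.8771.
Known gains sum to 0.148 + 0.208 + 0.375 = 0.731.
g_ice = 0.8771 − 0.731 = 0.15.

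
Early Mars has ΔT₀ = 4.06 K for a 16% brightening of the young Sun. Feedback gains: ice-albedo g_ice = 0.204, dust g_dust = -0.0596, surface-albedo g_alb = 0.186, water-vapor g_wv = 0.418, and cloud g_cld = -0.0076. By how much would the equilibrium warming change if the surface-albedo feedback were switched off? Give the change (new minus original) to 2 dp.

-6.54 K

Original: g = 0.7408, ΔT = 4.06/(1−0.7408) = 15.6636 K.
Without surface-albedo: g' = 0.5548, ΔT' = 4.06/(1−0.5548) = 9.1195 K.
Change = 9.1195 − 15.6636 = -6.54 K.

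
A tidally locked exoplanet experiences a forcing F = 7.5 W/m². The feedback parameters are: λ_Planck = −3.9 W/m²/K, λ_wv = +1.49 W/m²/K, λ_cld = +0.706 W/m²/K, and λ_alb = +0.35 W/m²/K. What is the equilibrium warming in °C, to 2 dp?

5.54 °C

Net feedback parameter λ = (−3.9) + (+1.49) + (+0.706) + (+0.35) = -1.354 W/m²/K.
ΔT = −F/λ = −7.5/(-1.354) = 5.54 °C.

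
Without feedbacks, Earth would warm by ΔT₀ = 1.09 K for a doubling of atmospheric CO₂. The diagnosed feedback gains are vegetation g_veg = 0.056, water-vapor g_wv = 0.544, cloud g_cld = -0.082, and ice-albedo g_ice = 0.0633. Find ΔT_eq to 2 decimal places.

2.60 K

Total gain g = 0.056 + 0.544 − 0.082 + 0.0633 = 0.5813.
Amplification A = 1/(1 − 0.5813) = 2.388.
ΔT = 1.09 × 2.388 = 2.60 K.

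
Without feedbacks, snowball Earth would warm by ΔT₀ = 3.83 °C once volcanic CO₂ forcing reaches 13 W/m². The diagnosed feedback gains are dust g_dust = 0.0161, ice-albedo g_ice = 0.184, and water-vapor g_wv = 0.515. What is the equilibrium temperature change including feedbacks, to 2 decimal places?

Total gain g = 0.0161 + 0.184 + 0.515 = 0.7151.
Amplification A = 1/(1 − 0.7151) = 3.51.
ΔT = 3.83 × 3.51 = 13.44 °C.

13.44 °C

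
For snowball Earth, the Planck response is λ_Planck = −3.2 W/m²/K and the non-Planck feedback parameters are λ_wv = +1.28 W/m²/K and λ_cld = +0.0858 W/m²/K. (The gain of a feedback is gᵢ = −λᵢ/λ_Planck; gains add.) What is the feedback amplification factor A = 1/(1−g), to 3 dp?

Convert to gains: g_wv = 1.28/3.2 = 0.4; g_cld = 0.0858/3.2 = 0.02681.
Total gain g = 0.42681.
A = 1/(1 − 0.42681) = 1.745.

1.745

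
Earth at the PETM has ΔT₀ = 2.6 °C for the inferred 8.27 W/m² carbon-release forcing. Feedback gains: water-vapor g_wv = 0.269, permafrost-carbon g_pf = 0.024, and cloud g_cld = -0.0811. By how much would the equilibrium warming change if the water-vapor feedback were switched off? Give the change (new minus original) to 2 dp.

-0.84 °C

Original: g = 0.2119, ΔT = 2.6/(1−0.2119) = 3.2991 °C.
Without water-vapor: g' = -0.0571, ΔT' = 2.6/(1+0.0571) = 2.4596 °C.
Change = 2.4596 − 3.2991 = -0.84 °C.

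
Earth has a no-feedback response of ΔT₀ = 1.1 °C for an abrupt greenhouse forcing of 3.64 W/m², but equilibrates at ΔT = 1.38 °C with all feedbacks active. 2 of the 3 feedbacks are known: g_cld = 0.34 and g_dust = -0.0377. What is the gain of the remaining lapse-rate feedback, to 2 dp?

-0.10

Amplification A = ΔT/ΔT₀ = 1.38/1.1 = 1.255.
Total gain g = 1 − 1/A = 1 − 1/1.255 = 0.2032.
Known gains sum to 0.34 − 0.0377 = 0.3023.
g_lr = 0.2032 − 0.3023 = -0.10.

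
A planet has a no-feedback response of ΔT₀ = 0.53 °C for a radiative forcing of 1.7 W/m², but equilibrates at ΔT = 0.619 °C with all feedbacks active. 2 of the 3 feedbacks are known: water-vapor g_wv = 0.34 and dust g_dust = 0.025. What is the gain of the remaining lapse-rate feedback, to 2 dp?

Amplification A = ΔT/ΔT₀ = 0.619/0.53 = 1.168.
Total gain g = 1 − 1/A = 1 − 1/1.168 = 0.1438.
Known gains sum to 0.34 + 0.025 = 0.365.
g_lr = 0.1438 − 0.365 = -0.22.

-0.22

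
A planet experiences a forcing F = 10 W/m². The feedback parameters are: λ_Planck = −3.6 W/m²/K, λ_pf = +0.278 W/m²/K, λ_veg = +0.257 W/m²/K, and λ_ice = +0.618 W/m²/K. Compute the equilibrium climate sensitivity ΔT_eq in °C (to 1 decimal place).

Net feedback parameter λ = (−3.6) + (+0.278) + (+0.257) + (+0.618) = -2.447 W/m²/K.
ΔT = −F/λ = −10/(-2.447) = 4.1 °C.

4.1 °C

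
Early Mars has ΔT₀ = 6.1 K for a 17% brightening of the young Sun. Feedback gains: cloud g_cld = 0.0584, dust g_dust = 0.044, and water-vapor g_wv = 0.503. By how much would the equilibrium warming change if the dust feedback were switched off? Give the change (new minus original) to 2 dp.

Original: g = 0.6054, ΔT = 6.1/(1−0.6054) = 15.4587 K.
Without dust: g' = 0.5614, ΔT' = 6.1/(1−0.5614) = 13.9079 K.
Change = 13.9079 − 15.4587 = -1.55 K.

-1.55 K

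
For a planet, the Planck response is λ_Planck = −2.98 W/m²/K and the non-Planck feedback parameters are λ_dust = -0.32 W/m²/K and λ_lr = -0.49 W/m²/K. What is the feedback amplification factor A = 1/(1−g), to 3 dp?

0.786

Convert to gains: g_dust = -0.32/2.98 = -0.1074; g_lr = -0.49/2.98 = -0.1644.
Total gain g = -0.2718.
A = 1/(1 + 0.2718) = 0.786.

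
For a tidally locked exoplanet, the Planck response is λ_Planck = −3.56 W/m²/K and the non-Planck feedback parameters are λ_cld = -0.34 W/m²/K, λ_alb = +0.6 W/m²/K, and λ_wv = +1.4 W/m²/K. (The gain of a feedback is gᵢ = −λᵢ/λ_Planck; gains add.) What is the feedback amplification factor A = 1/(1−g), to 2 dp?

Convert to gains: g_cld = -0.34/3.56 = -0.09551; g_alb = 0.6/3.56 = 0.1685; g_wv = 1.4/3.56 = 0.3933.
Total gain g = 0.46629.
A = 1/(1 − 0.46629) = 1.87.

1.87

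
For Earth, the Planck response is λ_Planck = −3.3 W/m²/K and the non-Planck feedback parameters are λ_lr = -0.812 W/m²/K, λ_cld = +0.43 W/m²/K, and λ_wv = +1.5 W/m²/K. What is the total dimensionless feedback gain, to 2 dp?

Convert to gains: g_lr = -0.812/3.3 = -0.2461; g_cld = 0.43/3.3 = 0.1303; g_wv = 1.5/3.3 = 0.4545.
Total gain g = 0.3387.

0.34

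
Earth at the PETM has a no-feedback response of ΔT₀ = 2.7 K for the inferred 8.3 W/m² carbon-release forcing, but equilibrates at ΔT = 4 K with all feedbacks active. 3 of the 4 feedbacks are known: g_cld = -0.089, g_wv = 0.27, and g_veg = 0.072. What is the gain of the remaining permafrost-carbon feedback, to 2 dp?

0.07

Amplification A = ΔT/ΔT₀ = 4/2.7 = 1.481.
Total gain g = 1 − 1/A = 1 − 1/1.481 = 0.3248.
Known gains sum to -0.089 + 0.27 + 0.072 = 0.253.
g_pf = 0.3248 − 0.253 = 0.07.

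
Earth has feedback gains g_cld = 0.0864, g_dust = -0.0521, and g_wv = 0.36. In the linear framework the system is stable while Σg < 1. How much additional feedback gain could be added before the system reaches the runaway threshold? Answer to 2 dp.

Current total gain = 0.0864 − 0.0521 + 0.36 = 0.3943.
Margin to runaway = 1 − 0.3943 = 0.61.

0.61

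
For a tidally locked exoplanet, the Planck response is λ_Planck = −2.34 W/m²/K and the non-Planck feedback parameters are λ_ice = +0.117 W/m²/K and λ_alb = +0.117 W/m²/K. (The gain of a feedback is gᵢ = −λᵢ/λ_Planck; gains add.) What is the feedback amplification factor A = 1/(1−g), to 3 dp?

Convert to gains: g_ice = 0.117/2.34 = 0.05; g_alb = 0.117/2.34 = 0.05.
Total gain g = 0.1.
A = 1/(1 − 0.1) = 1.111.

1.111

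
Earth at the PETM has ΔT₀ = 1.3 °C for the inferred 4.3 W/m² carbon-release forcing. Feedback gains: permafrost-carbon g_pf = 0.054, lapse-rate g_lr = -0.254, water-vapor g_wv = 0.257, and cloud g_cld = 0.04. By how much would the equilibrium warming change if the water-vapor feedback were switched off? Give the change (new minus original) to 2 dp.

-0.32 °C

Original: g = 0.097, ΔT = 1.3/(1−0.097) = 1.4396 °C.
Without water-vapor: g' = -0.16, ΔT' = 1.3/(1+0.16) = 1.1207 °C.
Change = 1.1207 − 1.4396 = -0.32 °C.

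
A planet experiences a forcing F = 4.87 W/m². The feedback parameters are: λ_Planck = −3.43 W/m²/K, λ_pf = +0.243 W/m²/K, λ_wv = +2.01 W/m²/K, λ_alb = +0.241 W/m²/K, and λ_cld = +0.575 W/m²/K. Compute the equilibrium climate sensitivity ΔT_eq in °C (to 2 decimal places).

Net feedback parameter λ = (−3.43) + (+0.243) + (+2.01) + (+0.241) + (+0.575) = -0.361 W/m²/K.
ΔT = −F/λ = −4.87/(-0.361) = 13.49 °C.

13.49 °C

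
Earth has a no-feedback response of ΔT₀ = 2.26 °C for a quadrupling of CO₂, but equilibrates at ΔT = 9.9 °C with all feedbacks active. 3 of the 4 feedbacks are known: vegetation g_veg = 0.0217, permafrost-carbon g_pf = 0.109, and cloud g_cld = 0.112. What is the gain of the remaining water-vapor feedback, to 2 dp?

0.53

Amplification A = ΔT/ΔT₀ = 9.9/2.26 = 4.381.
Total gain g = 1 − 1/A = 1 − 1/4.381 = 0.7717.
Known gains sum to 0.0217 + 0.109 + 0.112 = 0.2427.
g_wv = 0.7717 − 0.2427 = 0.53.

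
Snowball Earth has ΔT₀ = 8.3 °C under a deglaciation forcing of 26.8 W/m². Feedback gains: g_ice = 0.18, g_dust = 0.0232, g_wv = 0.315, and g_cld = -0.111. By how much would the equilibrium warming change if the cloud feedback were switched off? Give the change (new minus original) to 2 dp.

Original: g = 0.4072, ΔT = 8.3/(1−0.4072) = 14.0013 °C.
Without cloud: g' = 0.5182, ΔT' = 8.3/(1−0.5182) = 17.2271 °C.
Change = 17.2271 − 14.0013 = 3.23 °C.

3.23 °C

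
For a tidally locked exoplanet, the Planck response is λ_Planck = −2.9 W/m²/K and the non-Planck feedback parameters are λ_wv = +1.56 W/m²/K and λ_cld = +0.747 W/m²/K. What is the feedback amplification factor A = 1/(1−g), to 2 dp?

Convert to gains: g_wv = 1.56/2.9 = 0.5379; g_cld = 0.747/2.9 = 0.2576.
Total gain g = 0.7955.
A = 1/(1 − 0.7955) = 4.89.

4.89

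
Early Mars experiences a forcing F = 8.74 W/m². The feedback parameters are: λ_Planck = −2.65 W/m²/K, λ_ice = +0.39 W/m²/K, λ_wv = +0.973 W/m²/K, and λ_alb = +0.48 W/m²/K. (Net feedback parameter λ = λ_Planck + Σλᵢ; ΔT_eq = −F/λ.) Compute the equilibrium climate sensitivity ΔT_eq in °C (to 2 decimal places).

Net feedback parameter λ = (−2.65) + (+0.39) + (+0.973) + (+0.48) = -0.807 W/m²/K.
ΔT = −F/λ = −8.74/(-0.807) = 10.83 °C.

10.83 °C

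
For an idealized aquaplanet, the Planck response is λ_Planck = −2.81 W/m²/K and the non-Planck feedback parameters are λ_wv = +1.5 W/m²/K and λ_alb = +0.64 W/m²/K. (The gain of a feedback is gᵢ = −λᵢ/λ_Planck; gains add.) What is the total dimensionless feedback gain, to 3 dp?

0.762

Convert to gains: g_wv = 1.5/2.81 = 0.5338; g_alb = 0.64/2.81 = 0.2278.
Total gain g = 0.7616.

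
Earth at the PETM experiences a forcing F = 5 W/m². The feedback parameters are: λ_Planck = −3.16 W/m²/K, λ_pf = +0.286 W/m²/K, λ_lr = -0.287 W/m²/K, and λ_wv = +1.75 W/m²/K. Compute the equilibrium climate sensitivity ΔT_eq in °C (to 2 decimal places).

3.54 °C

Net feedback parameter λ = (−3.16) + (+0.286) + (-0.287) + (+1.75) = -1.411 W/m²/K.
ΔT = −F/λ = −5/(-1.411) = 3.54 °C.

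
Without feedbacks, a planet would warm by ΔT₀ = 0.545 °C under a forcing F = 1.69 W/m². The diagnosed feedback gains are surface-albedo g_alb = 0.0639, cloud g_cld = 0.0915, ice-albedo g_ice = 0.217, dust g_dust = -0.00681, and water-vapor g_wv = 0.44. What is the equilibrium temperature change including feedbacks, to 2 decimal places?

2.80 °C

Total gain g = 0.0639 + 0.0915 + 0.217 − 0.00681 + 0.44 = 0.80559.
Amplification A = 1/(1 − 0.80559) = 5.144.
ΔT = 0.545 × 5.144 = 2.80 °C.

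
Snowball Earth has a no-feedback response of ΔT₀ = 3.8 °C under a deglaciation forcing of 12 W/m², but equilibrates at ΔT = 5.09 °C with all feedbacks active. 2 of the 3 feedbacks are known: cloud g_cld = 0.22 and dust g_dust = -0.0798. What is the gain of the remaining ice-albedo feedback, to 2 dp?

0.11

Amplification A = ΔT/ΔT₀ = 5.09/3.8 = 1.339.
Total gain g = 1 − 1/A = 1 − 1/1.339 = 0.2532.
Known gains sum to 0.22 − 0.0798 = 0.1402.
g_ice = 0.2532 − 0.1402 = 0.11.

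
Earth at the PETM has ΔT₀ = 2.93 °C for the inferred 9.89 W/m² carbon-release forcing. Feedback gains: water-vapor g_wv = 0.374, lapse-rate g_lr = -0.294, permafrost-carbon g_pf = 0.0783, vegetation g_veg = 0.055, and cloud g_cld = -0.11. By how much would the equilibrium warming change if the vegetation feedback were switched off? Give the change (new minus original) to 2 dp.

-0.19 °C

Original: g = 0.1033, ΔT = 2.93/(1−0.1033) = 3.2675 °C.
Without vegetation: g' = 0.0483, ΔT' = 2.93/(1−0.0483) = 3.0787 °C.
Change = 3.0787 − 3.2675 = -0.19 °C.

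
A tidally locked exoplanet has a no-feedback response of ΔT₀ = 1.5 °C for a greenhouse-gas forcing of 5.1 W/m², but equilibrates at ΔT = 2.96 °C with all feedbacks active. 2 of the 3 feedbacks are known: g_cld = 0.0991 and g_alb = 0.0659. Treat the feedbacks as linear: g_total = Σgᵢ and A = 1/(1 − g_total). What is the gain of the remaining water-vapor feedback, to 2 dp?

Amplification A = ΔT/ΔT₀ = 2.96/1.5 = 1.973.
Total gain g = 1 − 1/A = 1 − 1/1.973 = 0.4932.
Known gains sum to 0.0991 + 0.0659 = 0.165.
g_wv = 0.4932 − 0.165 = 0.33.

0.33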